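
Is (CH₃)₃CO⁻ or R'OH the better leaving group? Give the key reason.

R'OH

R'OH is the better leaving group.
pKₐ(R'OH₂⁺) ≈ -2.4 versus pKₐ(t-BuOH) ≈ 18: R'OH is the much weaker base.
Neutral; leaves from a protonated ether (an oxonium ion, R–O(H)R'⁺).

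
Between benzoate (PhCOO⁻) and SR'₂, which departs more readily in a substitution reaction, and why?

SR'₂

SR'₂ is the better leaving group.
pKₐ(R'₂SH⁺) ≈ -7 versus pKₐ(C₆H₅COOH) ≈ 4.2: SR'₂ is the much weaker base.
Neutral; leaves from a sulfonium salt (R–SR'₂⁺).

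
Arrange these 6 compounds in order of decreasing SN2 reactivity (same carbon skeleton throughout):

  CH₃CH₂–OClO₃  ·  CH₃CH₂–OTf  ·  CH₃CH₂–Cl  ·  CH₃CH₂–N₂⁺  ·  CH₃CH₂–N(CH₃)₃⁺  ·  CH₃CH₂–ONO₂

Identical carbon frameworks mean the comparison reduces to leaving-group quality.
The more stable X⁻ (or X) is on its own — i.e. the weaker a base it is — the better a leaving group it makes.
CH₃CH₂–N₂⁺ loses N₂: no meaningful conjugate acid; N₂ departs as an exceptionally stable neutral molecule
CH₃CH₂–OTf loses OTf⁻: pKₐ(CF₃SO₃H (triflic acid)) ≈ -14
CH₃CH₂–OClO₃ loses ClO₄⁻: pKₐ(HClO₄) ≈ -10
CH₃CH₂–Cl loses Cl⁻: pKₐ(HCl) ≈ -7
CH₃CH₂–ONO₂ loses NO₃⁻: pKₐ(HNO₃) ≈ -1.3
CH₃CH₂–N(CH₃)₃⁺ loses NR'₃: pKₐ(R'₃NH⁺) ≈ 10.7

CH₃CH₂–N₂⁺ > CH₃CH₂–OTf > CH₃CH₂–OClO₃ > CH₃CH₂–Cl > CH₃CH₂–ONO₂ > CH₃CH₂–N(CH₃)₃⁺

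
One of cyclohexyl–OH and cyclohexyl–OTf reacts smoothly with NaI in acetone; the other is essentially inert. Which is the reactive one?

cyclohexyl–OTf

From cyclohexyl–OH the departing group would be OH⁻ (pKₐ(H₂O) ≈ 15.7). Strong base; essentially never leaves without prior activation.
From cyclohexyl–OTf the leaving group is OTf⁻ (pKₐ(CF₃SO₃H (triflic acid)) ≈ -14). Charge spread over three oxygens and a CF₃ group; the premier leaving group in synthesis.
(In practice cyclohexyl–OTf is made from cyclohexyl–OH by treatment with Tf₂O / 2,6-lutidine, converting the hydroxyl into a triflate.)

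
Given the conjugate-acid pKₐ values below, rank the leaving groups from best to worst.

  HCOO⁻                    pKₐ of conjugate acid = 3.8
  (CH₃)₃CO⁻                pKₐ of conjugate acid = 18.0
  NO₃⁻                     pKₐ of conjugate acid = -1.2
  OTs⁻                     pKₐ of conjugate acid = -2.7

OTs⁻ > NO₃⁻ > HCOO⁻ > (CH₃)₃CO⁻

Lower conjugate-acid pKₐ ⇒ weaker base ⇒ better leaving group.
Sorting by the given values: OTs⁻ (-2.7), NO₃⁻ (-1.2), HCOO⁻ (3.8), (CH₃)₃CO⁻ (18.0).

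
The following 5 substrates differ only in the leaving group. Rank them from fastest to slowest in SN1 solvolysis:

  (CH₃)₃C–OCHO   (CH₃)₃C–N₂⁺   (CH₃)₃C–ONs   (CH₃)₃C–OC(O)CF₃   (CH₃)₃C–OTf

With the same alkyl group throughout, only the leaving group differentiates the rates.
The more stable X⁻ (or X) is on its own — i.e. the weaker a base it is — the better a leaving group it makes.
(CH₃)₃C–N₂⁺ loses N₂: no meaningful conjugate acid; N₂ departs as an exceptionally stable neutral molecule
(CH₃)₃C–OTf loses OTf⁻: pKₐ(CF₃SO₃H (triflic acid)) ≈ -14
(CH₃)₃C–ONs loses ONs⁻: pKₐ(p-O₂NC₆H₄SO₃H) ≈ -3.5
(CH₃)₃C–OC(O)CF₃ loses CF₃COO⁻: pKₐ(CF₃COOH) ≈ 0.2
(CH₃)₃C–OCHO loses HCOO⁻: pKₐ(HCOOH) ≈ 3.8

(CH₃)₃C–N₂⁺ > (CH₃)₃C–OTf > (CH₃)₃C–ONs > (CH₃)₃C–OC(O)CF₃ > (CH₃)₃C–OCHO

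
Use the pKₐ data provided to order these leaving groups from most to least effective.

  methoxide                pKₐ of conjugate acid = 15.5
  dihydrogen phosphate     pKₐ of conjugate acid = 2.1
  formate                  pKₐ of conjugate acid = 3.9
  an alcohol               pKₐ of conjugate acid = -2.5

Lower conjugate-acid pKₐ ⇒ weaker base ⇒ better leaving group.
Sorting by the given values: an alcohol (-2.5), dihydrogen phosphate (2.1), formate (3.9), methoxide (15.5).

an alcohol > dihydrogen phosphate > formate > methoxide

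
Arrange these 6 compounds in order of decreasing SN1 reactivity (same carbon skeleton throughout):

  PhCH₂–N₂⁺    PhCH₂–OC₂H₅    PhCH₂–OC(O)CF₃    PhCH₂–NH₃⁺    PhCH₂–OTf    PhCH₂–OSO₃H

PhCH₂–N₂⁺ > PhCH₂–OTf > PhCH₂–OSO₃H > PhCH₂–OC(O)CF₃ > PhCH₂–NH₃⁺ > PhCH₂–OC₂H₅

The skeletons are identical, so relative rate is governed entirely by leaving-group ability.
Leaving-group ability tracks the stability of the departed species; conjugate-acid pKₐ is the usual yardstick (lower pKₐ → better LG).
PhCH₂–N₂⁺ loses N₂: no meaningful conjugate acid; N₂ departs as an exceptionally stable neutral molecule
PhCH₂–OTf loses OTf⁻: pKₐ(CF₃SO₃H (triflic acid)) ≈ -14
PhCH₂–OSO₃H loses HSO₄⁻: pKₐ(H₂SO₄) ≈ -3
PhCH₂–OC(O)CF₃ loses CF₃COO⁻: pKₐ(CF₃COOH) ≈ 0.2
PhCH₂–NH₃⁺ loses NH₃: pKₐ(NH₄⁺) ≈ 9.2
PhCH₂–OC₂H₅ loses CH₃CH₂O⁻: pKₐ(CH₃CH₂OH) ≈ 16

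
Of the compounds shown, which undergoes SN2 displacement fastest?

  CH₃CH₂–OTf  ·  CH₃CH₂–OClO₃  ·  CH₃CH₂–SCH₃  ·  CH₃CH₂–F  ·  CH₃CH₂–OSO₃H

The skeletons are identical, so relative rate is governed entirely by leaving-group ability.
Rank by basicity of the departing species: weakest base leaves most easily.
CH₃CH₂–OTf loses OTf⁻: pKₐ(CF₃SO₃H (triflic acid)) ≈ -14
CH₃CH₂–OClO₃ loses ClO₄⁻: pKₐ(HClO₄) ≈ -10
CH₃CH₂–OSO₃H loses HSO₄⁻: pKₐ(H₂SO₄) ≈ -3
CH₃CH₂–F loses F⁻: pKₐ(HF) ≈ 3.2
CH₃CH₂–SCH₃ loses RS⁻: pKₐ(RSH (a thiol)) ≈ 10.5

CH₃CH₂–OTf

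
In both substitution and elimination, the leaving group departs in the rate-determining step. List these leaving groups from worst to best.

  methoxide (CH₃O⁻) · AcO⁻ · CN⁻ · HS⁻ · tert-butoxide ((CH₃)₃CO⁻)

Rank by basicity of the departing species: weakest base leaves most easily.
AcO⁻: pKₐ(CH₃COOH) ≈ 4.8 — resonance-stabilised but still a weak base
HS⁻: pKₐ(H₂S) ≈ 7
CN⁻: pKₐ(HCN) ≈ 9.2
methoxide (CH₃O⁻): pKₐ(CH₃OH) ≈ 15.5
tert-butoxide ((CH₃)₃CO⁻): pKₐ(t-BuOH) ≈ 18 — bulky, strongly basic alkoxide
Listed from poorest to best leaving group as asked.

tert-butoxide ((CH₃)₃CO⁻) < methoxide (CH₃O⁻) < CN⁻ < HS⁻ < AcO⁻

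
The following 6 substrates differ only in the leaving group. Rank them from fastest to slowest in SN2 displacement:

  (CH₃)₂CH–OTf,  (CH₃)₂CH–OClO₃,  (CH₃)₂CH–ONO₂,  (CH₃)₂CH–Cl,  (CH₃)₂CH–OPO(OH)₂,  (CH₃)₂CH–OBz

Identical carbon frameworks mean the comparison reduces to leaving-group quality.
The more stable X⁻ (or X) is on its own — i.e. the weaker a base it is — the better a leaving group it makes.
(CH₃)₂CH–OTf loses OTf⁻: pKₐ(CF₃SO₃H (triflic acid)) ≈ -14
(CH₃)₂CH–OClO₃ loses ClO₄⁻: pKₐ(HClO₄) ≈ -10
(CH₃)₂CH–Cl loses Cl⁻: pKₐ(HCl) ≈ -7
(CH₃)₂CH–ONO₂ loses NO₃⁻: pKₐ(HNO₃) ≈ -1.3
(CH₃)₂CH–OPO(OH)₂ loses H₂PO₄⁻: pKₐ(H₃PO₄) ≈ 2.1
(CH₃)₂CH–OBz loses PhCOO⁻: pKₐ(C₆H₅COOH) ≈ 4.2

(CH₃)₂CH–OTf > (CH₃)₂CH–OClO₃ > (CH₃)₂CH–Cl > (CH₃)₂CH–ONO₂ > (CH₃)₂CH–OPO(OH)₂ > (CH₃)₂CH–OBz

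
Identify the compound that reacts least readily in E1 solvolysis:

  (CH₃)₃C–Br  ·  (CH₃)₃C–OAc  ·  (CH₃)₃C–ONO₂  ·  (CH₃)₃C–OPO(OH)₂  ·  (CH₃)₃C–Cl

(CH₃)₃C–OAc

Same R in every case — rank the leaving groups.
A good leaving group is a weak base: the lower the pKₐ of its conjugate acid, the more readily it departs.
(CH₃)₃C–Br loses Br⁻: pKₐ(HBr) ≈ -9
(CH₃)₃C–Cl loses Cl⁻: pKₐ(HCl) ≈ -7
(CH₃)₃C–ONO₂ loses NO₃⁻: pKₐ(HNO₃) ≈ -1.3
(CH₃)₃C–OPO(OH)₂ loses H₂PO₄⁻: pKₐ(H₃PO₄) ≈ 2.1
(CH₃)₃C–OAc loses AcO⁻: pKₐ(CH₃COOH) ≈ 4.8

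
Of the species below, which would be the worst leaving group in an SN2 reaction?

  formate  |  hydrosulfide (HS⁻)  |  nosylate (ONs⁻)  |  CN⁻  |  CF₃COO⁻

CN⁻

Rank by basicity of the departing species: weakest base leaves most easily.
nosylate (ONs⁻): pKₐ(p-O₂NC₆H₄SO₃H) ≈ -3.5
CF₃COO⁻: pKₐ(CF₃COOH) ≈ 0.2
formate: pKₐ(HCOOH) ≈ 3.8
hydrosulfide (HS⁻): pKₐ(H₂S) ≈ 7
CN⁻: pKₐ(HCN) ≈ 9.2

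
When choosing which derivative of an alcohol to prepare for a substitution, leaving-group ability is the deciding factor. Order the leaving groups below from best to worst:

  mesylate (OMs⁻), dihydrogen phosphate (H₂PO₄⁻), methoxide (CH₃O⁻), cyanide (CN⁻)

mesylate (OMs⁻) > dihydrogen phosphate (H₂PO₄⁻) > cyanide (CN⁻) > methoxide (CH₃O⁻)

The more stable X⁻ (or X) is on its own — i.e. the weaker a base it is — the better a leaving group it makes.
mesylate (OMs⁻): pKₐ(CH₃SO₃H (MsOH)) ≈ -1.9
dihydrogen phosphate (H₂PO₄⁻): pKₐ(H₃PO₄) ≈ 2.1
cyanide (CN⁻): pKₐ(HCN) ≈ 9.2
methoxide (CH₃O⁻): pKₐ(CH₃OH) ≈ 15.5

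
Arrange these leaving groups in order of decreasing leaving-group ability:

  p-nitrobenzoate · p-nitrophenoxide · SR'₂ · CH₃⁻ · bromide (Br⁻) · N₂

N₂ > bromide (Br⁻) > SR'₂ > p-nitrobenzoate > p-nitrophenoxide > CH₃⁻

A good leaving group is a weak base: the lower the pKₐ of its conjugate acid, the more readily it departs.
N₂: no meaningful conjugate acid; N₂ departs as an exceptionally stable neutral molecule
bromide (Br⁻): pKₐ(HBr) ≈ -9
SR'₂: pKₐ(R'₂SH⁺) ≈ -7
p-nitrobenzoate: pKₐ(p-nitrobenzoic acid) ≈ 3.4
p-nitrophenoxide: pKₐ(p-nitrophenol) ≈ 7.2
CH₃⁻: pKₐ(CH₄) ≈ 48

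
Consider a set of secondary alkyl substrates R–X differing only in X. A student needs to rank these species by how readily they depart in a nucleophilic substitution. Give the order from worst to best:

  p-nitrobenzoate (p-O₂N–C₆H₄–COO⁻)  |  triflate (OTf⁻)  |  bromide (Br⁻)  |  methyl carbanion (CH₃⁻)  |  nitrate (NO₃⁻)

methyl carbanion (CH₃⁻) < p-nitrobenzoate (p-O₂N–C₆H₄–COO⁻) < nitrate (NO₃⁻) < bromide (Br⁻) < triflate (OTf⁻)

The more stable X⁻ (or X) is on its own — i.e. the weaker a base it is — the better a leaving group it makes.
triflate (OTf⁻): pKₐ(CF₃SO₃H (triflic acid)) ≈ -14
bromide (Br⁻): pKₐ(HBr) ≈ -9 — weak base; good leaving group
nitrate (NO₃⁻): pKₐ(HNO₃) ≈ -1.3 — resonance-delocalised over three oxygens
p-nitrobenzoate (p-O₂N–C₆H₄–COO⁻): pKₐ(p-nitrobenzoic acid) ≈ 3.4 — electron-withdrawing nitro group stabilises the carboxylate
methyl carbanion (CH₃⁻): pKₐ(CH₄) ≈ 48 — unstabilised carbanion; the worst conceivable leaving group
Listed from poorest to best leaving group as asked.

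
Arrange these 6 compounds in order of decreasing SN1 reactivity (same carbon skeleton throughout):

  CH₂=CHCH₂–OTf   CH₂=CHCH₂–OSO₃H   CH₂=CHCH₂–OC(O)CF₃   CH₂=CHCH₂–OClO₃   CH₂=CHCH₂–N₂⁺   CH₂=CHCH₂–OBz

CH₂=CHCH₂–N₂⁺ > CH₂=CHCH₂–OTf > CH₂=CHCH₂–OClO₃ > CH₂=CHCH₂–OSO₃H > CH₂=CHCH₂–OC(O)CF₃ > CH₂=CHCH₂–OBz

With the same alkyl group throughout, only the leaving group differentiates the rates.
Leaving-group ability tracks the stability of the departed species; conjugate-acid pKₐ is the usual yardstick (lower pKₐ → better LG).
CH₂=CHCH₂–N₂⁺ loses N₂: no meaningful conjugate acid; N₂ departs as an exceptionally stable neutral molecule
CH₂=CHCH₂–OTf loses OTf⁻: pKₐ(CF₃SO₃H (triflic acid)) ≈ -14
CH₂=CHCH₂–OClO₃ loses ClO₄⁻: pKₐ(HClO₄) ≈ -10
CH₂=CHCH₂–OSO₃H loses HSO₄⁻: pKₐ(H₂SO₄) ≈ -3
CH₂=CHCH₂–OC(O)CF₃ loses CF₃COO⁻: pKₐ(CF₃COOH) ≈ 0.2
CH₂=CHCH₂–OBz loses PhCOO⁻: pKₐ(C₆H₅COOH) ≈ 4.2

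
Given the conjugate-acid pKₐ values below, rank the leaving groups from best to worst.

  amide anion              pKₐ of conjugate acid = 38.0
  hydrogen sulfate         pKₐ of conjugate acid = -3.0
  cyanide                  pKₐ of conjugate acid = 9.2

hydrogen sulfate > cyanide > amide anion

Lower conjugate-acid pKₐ ⇒ weaker base ⇒ better leaving group.
Sorting by the given values: hydrogen sulfate (-3.0), cyanide (9.2), amide anion (38.0).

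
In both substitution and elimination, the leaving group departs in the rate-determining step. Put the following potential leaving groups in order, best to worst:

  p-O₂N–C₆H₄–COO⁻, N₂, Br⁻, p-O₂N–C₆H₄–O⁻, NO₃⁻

N₂ > Br⁻ > NO₃⁻ > p-O₂N–C₆H₄–COO⁻ > p-O₂N–C₆H₄–O⁻

Rank by basicity of the departing species: weakest base leaves most easily.
N₂: no meaningful conjugate acid; N₂ departs as an exceptionally stable neutral molecule
Br⁻: pKₐ(HBr) ≈ -9
NO₃⁻: pKₐ(HNO₃) ≈ -1.3
p-O₂N–C₆H₄–COO⁻: pKₐ(p-nitrobenzoic acid) ≈ 3.4
p-O₂N–C₆H₄–O⁻: pKₐ(p-nitrophenol) ≈ 7.2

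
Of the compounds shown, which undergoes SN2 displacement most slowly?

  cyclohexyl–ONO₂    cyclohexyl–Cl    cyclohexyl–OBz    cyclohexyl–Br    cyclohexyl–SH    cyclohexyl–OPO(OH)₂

Same R in every case — rank the leaving groups.
Leaving-group ability tracks the stability of the departed species; conjugate-acid pKₐ is the usual yardstick (lower pKₐ → better LG).
cyclohexyl–Br loses Br⁻: pKₐ(HBr) ≈ -9
cyclohexyl–Cl loses Cl⁻: pKₐ(HCl) ≈ -7
cyclohexyl–ONO₂ loses NO₃⁻: pKₐ(HNO₃) ≈ -1.3
cyclohexyl–OPO(OH)₂ loses H₂PO₄⁻: pKₐ(H₃PO₄) ≈ 2.1
cyclohexyl–OBz loses PhCOO⁻: pKₐ(C₆H₅COOH) ≈ 4.2
cyclohexyl–SH loses HS⁻: pKₐ(H₂S) ≈ 7

cyclohexyl–SH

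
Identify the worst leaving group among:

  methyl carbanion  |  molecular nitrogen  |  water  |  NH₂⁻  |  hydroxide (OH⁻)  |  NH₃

methyl carbanion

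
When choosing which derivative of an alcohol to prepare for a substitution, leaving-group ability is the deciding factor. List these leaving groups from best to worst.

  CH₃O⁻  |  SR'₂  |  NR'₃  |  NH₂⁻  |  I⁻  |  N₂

N₂ > I⁻ > SR'₂ > NR'₃ > CH₃O⁻ > NH₂⁻

N₂: no meaningful conjugate acid; N₂ departs as an exceptionally stable neutral molecule
I⁻: pKₐ(HI) ≈ -10
SR'₂: pKₐ(R'₂SH⁺) ≈ -7
NR'₃: pKₐ(R'₃NH⁺) ≈ 10.7
CH₃O⁻: pKₐ(CH₃OH) ≈ 15.5
NH₂⁻: pKₐ(NH₃) ≈ 38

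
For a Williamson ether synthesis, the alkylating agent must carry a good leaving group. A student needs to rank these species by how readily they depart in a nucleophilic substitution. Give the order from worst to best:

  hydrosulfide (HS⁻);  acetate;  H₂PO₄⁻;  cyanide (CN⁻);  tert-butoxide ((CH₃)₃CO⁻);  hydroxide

tert-butoxide ((CH₃)₃CO⁻) < hydroxide < cyanide (CN⁻) < hydrosulfide (HS⁻) < acetate < H₂PO₄⁻

H₂PO₄⁻: pKₐ(H₃PO₄) ≈ 2.1 — moderate base; biological leaving group after further activation
acetate: pKₐ(CH₃COOH) ≈ 4.8 — resonance-stabilised but still a weak base
hydrosulfide (HS⁻): pKₐ(H₂S) ≈ 7 — larger and more polarisable than the oxygen analogue
cyanide (CN⁻): pKₐ(HCN) ≈ 9.2
hydroxide: pKₐ(H₂O) ≈ 15.7 — strong base; essentially never leaves without prior activation
tert-butoxide ((CH₃)₃CO⁻): pKₐ(t-BuOH) ≈ 18 — bulky, strongly basic alkoxide
Reversing gives the worst-to-best order requested.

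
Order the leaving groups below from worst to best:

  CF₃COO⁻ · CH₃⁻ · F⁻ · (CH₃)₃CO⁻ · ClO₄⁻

ClO₄⁻: pKₐ(HClO₄) ≈ -10
CF₃COO⁻: pKₐ(CF₃COOH) ≈ 0.2
F⁻: pKₐ(HF) ≈ 3.2
(CH₃)₃CO⁻: pKₐ(t-BuOH) ≈ 18
CH₃⁻: pKₐ(CH₄) ≈ 48
Listed from poorest to best leaving group as asked.

CH₃⁻ < (CH₃)₃CO⁻ < F⁻ < CF₃COO⁻ < ClO₄⁻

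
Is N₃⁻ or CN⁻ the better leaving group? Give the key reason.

N₃⁻

N₃⁻ is the better leaving group.
pKₐ(HN₃) ≈ 4.7 versus pKₐ(HCN) ≈ 9.2: N₃⁻ is the much weaker base.
Linear, resonance-stabilised.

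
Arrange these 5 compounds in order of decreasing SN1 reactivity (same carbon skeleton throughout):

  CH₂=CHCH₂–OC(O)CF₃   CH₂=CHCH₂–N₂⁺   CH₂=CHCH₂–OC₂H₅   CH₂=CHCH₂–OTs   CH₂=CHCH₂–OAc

The skeletons are identical, so relative rate is governed entirely by leaving-group ability.
The more stable X⁻ (or X) is on its own — i.e. the weaker a base it is — the better a leaving group it makes.
CH₂=CHCH₂–N₂⁺ loses N₂: no meaningful conjugate acid; N₂ departs as an exceptionally stable neutral molecule
CH₂=CHCH₂–OTs loses OTs⁻: pKₐ(p-CH₃C₆H₄SO₃H (TsOH)) ≈ -2.8
CH₂=CHCH₂–OC(O)CF₃ loses CF₃COO⁻: pKₐ(CF₃COOH) ≈ 0.2
CH₂=CHCH₂–OAc loses AcO⁻: pKₐ(CH₃COOH) ≈ 4.8
CH₂=CHCH₂–OC₂H₅ loses CH₃CH₂O⁻: pKₐ(CH₃CH₂OH) ≈ 16

CH₂=CHCH₂–N₂⁺ > CH₂=CHCH₂–OTs > CH₂=CHCH₂–OC(O)CF₃ > CH₂=CHCH₂–OAc > CH₂=CHCH₂–OC₂H₅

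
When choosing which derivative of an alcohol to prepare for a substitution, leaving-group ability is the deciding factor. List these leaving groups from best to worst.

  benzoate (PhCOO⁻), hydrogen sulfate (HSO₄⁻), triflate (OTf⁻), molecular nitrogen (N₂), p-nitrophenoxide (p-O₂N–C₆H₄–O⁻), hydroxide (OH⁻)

molecular nitrogen (N₂) > triflate (OTf⁻) > hydrogen sulfate (HSO₄⁻) > benzoate (PhCOO⁻) > p-nitrophenoxide (p-O₂N–C₆H₄–O⁻) > hydroxide (OH⁻)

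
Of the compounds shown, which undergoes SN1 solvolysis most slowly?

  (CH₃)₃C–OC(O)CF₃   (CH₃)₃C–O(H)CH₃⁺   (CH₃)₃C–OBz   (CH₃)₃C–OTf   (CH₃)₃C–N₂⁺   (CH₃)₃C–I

Identical carbon frameworks mean the comparison reduces to leaving-group quality.
Rank by basicity of the departing species: weakest base leaves most easily.
(CH₃)₃C–N₂⁺ loses N₂: no meaningful conjugate acid; N₂ departs as an exceptionally stable neutral molecule
(CH₃)₃C–OTf loses OTf⁻: pKₐ(CF₃SO₃H (triflic acid)) ≈ -14
(CH₃)₃C–I loses I⁻: pKₐ(HI) ≈ -10
(CH₃)₃C–O(H)CH₃⁺ loses R'OH: pKₐ(R'OH₂⁺) ≈ -2.4
(CH₃)₃C–OC(O)CF₃ loses CF₃COO⁻: pKₐ(CF₃COOH) ≈ 0.2
(CH₃)₃C–OBz loses PhCOO⁻: pKₐ(C₆H₅COOH) ≈ 4.2

(CH₃)₃C–OBz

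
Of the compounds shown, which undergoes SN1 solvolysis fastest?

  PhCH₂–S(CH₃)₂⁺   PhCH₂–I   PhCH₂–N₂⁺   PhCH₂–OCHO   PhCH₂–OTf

PhCH₂–N₂⁺

Identical carbon frameworks mean the comparison reduces to leaving-group quality.
The more stable X⁻ (or X) is on its own — i.e. the weaker a base it is — the better a leaving group it makes.
PhCH₂–N₂⁺ loses N₂: no meaningful conjugate acid; N₂ departs as an exceptionally stable neutral molecule
PhCH₂–OTf loses OTf⁻: pKₐ(CF₃SO₃H (triflic acid)) ≈ -14
PhCH₂–I loses I⁻: pKₐ(HI) ≈ -10
PhCH₂–S(CH₃)₂⁺ loses SR'₂: pKₐ(R'₂SH⁺) ≈ -7
PhCH₂–OCHO loses HCOO⁻: pKₐ(HCOOH) ≈ 3.8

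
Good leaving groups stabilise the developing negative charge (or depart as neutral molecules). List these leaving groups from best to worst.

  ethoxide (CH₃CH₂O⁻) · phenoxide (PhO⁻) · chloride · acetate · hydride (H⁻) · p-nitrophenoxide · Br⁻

Br⁻ > chloride > acetate > p-nitrophenoxide > phenoxide (PhO⁻) > ethoxide (CH₃CH₂O⁻) > hydride (H⁻)

Rank by basicity of the departing species: weakest base leaves most easily.
Br⁻: pKₐ(HBr) ≈ -9
chloride: pKₐ(HCl) ≈ -7
acetate: pKₐ(CH₃COOH) ≈ 4.8 — resonance-stabilised but still a weak base
p-nitrophenoxide: pKₐ(p-nitrophenol) ≈ 7.2 — nitro group delocalises the charge; the classic chromogenic LG
phenoxide (PhO⁻): pKₐ(C₆H₅OH (phenol)) ≈ 10 — resonance into the ring helps, but still a poor LG
ethoxide (CH₃CH₂O⁻): pKₐ(CH₃CH₂OH) ≈ 16 — strong base; alkoxides do not leave unassisted
hydride (H⁻): pKₐ(H₂) ≈ 36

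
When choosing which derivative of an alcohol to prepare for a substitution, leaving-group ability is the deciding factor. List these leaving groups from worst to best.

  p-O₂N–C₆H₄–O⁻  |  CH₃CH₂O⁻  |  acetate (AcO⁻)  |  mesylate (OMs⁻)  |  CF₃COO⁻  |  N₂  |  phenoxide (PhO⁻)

CH₃CH₂O⁻ < phenoxide (PhO⁻) < p-O₂N–C₆H₄–O⁻ < acetate (AcO⁻) < CF₃COO⁻ < mesylate (OMs⁻) < N₂

A good leaving group is a weak base: the lower the pKₐ of its conjugate acid, the more readily it departs.
N₂: no meaningful conjugate acid; N₂ departs as an exceptionally stable neutral molecule
mesylate (OMs⁻): pKₐ(CH₃SO₃H (MsOH)) ≈ -1.9
CF₃COO⁻: pKₐ(CF₃COOH) ≈ 0.2
acetate (AcO⁻): pKₐ(CH₃COOH) ≈ 4.8
p-O₂N–C₆H₄–O⁻: pKₐ(p-nitrophenol) ≈ 7.2
phenoxide (PhO⁻): pKₐ(C₆H₅OH (phenol)) ≈ 10
CH₃CH₂O⁻: pKₐ(CH₃CH₂OH) ≈ 16
The question asks for worst first, so the sequence is read in increasing leaving-group ability.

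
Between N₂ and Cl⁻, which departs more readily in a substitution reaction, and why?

N₂ is the better leaving group.
N₂ is the ultimate leaving group — it departs as an exceptionally stable neutral molecule, whereas Cl⁻ (pKₐ(HCl) ≈ -7) is far more basic.

N₂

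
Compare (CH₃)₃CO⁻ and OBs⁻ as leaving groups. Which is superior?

OBs⁻ is the better leaving group.
pKₐ(p-BrC₆H₄SO₃H) ≈ -2.8 versus pKₐ(t-BuOH) ≈ 18: OBs⁻ is the much weaker base.
Arenesulfonate with a p-bromo substituent.

OBs⁻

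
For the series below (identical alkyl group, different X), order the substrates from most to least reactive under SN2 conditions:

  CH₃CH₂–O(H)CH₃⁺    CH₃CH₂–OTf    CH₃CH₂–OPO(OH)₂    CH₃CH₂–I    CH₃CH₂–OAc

CH₃CH₂–OTf > CH₃CH₂–I > CH₃CH₂–O(H)CH₃⁺ > CH₃CH₂–OPO(OH)₂ > CH₃CH₂–OAc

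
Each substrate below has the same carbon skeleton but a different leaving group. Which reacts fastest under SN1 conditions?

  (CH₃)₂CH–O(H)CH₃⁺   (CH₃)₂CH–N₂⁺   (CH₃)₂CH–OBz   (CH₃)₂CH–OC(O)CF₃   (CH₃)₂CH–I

(CH₃)₂CH–N₂⁺

The skeletons are identical, so relative rate is governed entirely by leaving-group ability.
Leaving-group ability tracks the stability of the departed species; conjugate-acid pKₐ is the usual yardstick (lower pKₐ → better LG).
(CH₃)₂CH–N₂⁺ loses N₂: no meaningful conjugate acid; N₂ departs as an exceptionally stable neutral molecule
(CH₃)₂CH–I loses I⁻: pKₐ(HI) ≈ -10
(CH₃)₂CH–O(H)CH₃⁺ loses R'OH: pKₐ(R'OH₂⁺) ≈ -2.4
(CH₃)₂CH–OC(O)CF₃ loses CF₃COO⁻: pKₐ(CF₃COOH) ≈ 0.2
(CH₃)₂CH–OBz loses PhCOO⁻: pKₐ(C₆H₅COOH) ≈ 4.2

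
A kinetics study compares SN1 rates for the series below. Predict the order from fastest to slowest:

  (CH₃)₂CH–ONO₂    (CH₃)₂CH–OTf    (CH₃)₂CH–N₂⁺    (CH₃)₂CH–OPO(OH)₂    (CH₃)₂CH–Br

(CH₃)₂CH–N₂⁺ > (CH₃)₂CH–OTf > (CH₃)₂CH–Br > (CH₃)₂CH–ONO₂ > (CH₃)₂CH–OPO(OH)₂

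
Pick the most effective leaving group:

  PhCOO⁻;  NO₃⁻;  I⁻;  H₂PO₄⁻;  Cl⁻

I⁻

The more stable X⁻ (or X) is on its own — i.e. the weaker a base it is — the better a leaving group it makes.
I⁻: pKₐ(HI) ≈ -10
Cl⁻: pKₐ(HCl) ≈ -7
NO₃⁻: pKₐ(HNO₃) ≈ -1.3
H₂PO₄⁻: pKₐ(H₃PO₄) ≈ 2.1
PhCOO⁻: pKₐ(C₆H₅COOH) ≈ 4.2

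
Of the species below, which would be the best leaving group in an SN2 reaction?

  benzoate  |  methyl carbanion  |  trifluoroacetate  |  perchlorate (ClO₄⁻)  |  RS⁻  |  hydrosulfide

perchlorate (ClO₄⁻)

perchlorate (ClO₄⁻): pKₐ(HClO₄) ≈ -10
trifluoroacetate: pKₐ(CF₃COOH) ≈ 0.2
benzoate: pKₐ(C₆H₅COOH) ≈ 4.2
hydrosulfide: pKₐ(H₂S) ≈ 7
RS⁻: pKₐ(RSH (a thiol)) ≈ 10.5
methyl carbanion: pKₐ(CH₄) ≈ 48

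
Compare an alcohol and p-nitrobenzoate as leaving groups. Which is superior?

an alcohol

an alcohol is the better leaving group.
pKₐ(R'OH₂⁺) ≈ -2.4 versus pKₐ(p-nitrobenzoic acid) ≈ 3.4: an alcohol is the much weaker base.
Neutral; leaves from a protonated ether (an oxonium ion, R–O(H)R'⁺).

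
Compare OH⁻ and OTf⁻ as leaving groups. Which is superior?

OTf⁻

OTf⁻ is the better leaving group.
pKₐ(CF₃SO₃H (triflic acid)) ≈ -14 versus pKₐ(H₂O) ≈ 15.7: OTf⁻ is the much weaker base.
Charge spread over three oxygens and a CF₃ group; the premier leaving group in synthesis.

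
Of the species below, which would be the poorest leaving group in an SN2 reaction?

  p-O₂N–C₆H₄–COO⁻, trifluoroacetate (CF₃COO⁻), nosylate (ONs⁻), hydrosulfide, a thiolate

a thiolate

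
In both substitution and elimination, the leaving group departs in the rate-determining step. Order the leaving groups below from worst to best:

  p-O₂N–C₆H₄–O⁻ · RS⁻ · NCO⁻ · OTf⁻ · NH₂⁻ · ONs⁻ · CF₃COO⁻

NH₂⁻ < RS⁻ < p-O₂N–C₆H₄–O⁻ < NCO⁻ < CF₃COO⁻ < ONs⁻ < OTf⁻

A good leaving group is a weak base: the lower the pKₐ of its conjugate acid, the more readily it departs.
OTf⁻: pKₐ(CF₃SO₃H (triflic acid)) ≈ -14
ONs⁻: pKₐ(p-O₂NC₆H₄SO₃H) ≈ -3.5
CF₃COO⁻: pKₐ(CF₃COOH) ≈ 0.2
NCO⁻: pKₐ(HOCN) ≈ 3.5
p-O₂N–C₆H₄–O⁻: pKₐ(p-nitrophenol) ≈ 7.2
RS⁻: pKₐ(RSH (a thiol)) ≈ 10.5
NH₂⁻: pKₐ(NH₃) ≈ 38
Listed from poorest to best leaving group as asked.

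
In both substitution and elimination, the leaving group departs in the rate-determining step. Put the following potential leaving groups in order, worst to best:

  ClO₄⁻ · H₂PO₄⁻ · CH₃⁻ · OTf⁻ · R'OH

CH₃⁻ < H₂PO₄⁻ < R'OH < ClO₄⁻ < OTf⁻

The more stable X⁻ (or X) is on its own — i.e. the weaker a base it is — the better a leaving group it makes.
OTf⁻: pKₐ(CF₃SO₃H (triflic acid)) ≈ -14
ClO₄⁻: pKₐ(HClO₄) ≈ -10
R'OH: pKₐ(R'OH₂⁺) ≈ -2.4
H₂PO₄⁻: pKₐ(H₃PO₄) ≈ 2.1
CH₃⁻: pKₐ(CH₄) ≈ 48
Listed from poorest to best leaving group as asked.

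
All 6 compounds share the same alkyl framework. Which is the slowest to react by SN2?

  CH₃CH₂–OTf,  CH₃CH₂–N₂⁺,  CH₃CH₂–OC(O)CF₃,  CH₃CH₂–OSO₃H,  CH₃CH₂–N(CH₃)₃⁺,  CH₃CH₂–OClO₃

The skeletons are identical, so relative rate is governed entirely by leaving-group ability.
A good leaving group is a weak base: the lower the pKₐ of its conjugate acid, the more readily it departs.
CH₃CH₂–N₂⁺ loses N₂: no meaningful conjugate acid; N₂ departs as an exceptionally stable neutral molecule
CH₃CH₂–OTf loses OTf⁻: pKₐ(CF₃SO₃H (triflic acid)) ≈ -14
CH₃CH₂–OClO₃ loses ClO₄⁻: pKₐ(HClO₄) ≈ -10
CH₃CH₂–OSO₃H loses HSO₄⁻: pKₐ(H₂SO₄) ≈ -3
CH₃CH₂–OC(O)CF₃ loses CF₃COO⁻: pKₐ(CF₃COOH) ≈ 0.2
CH₃CH₂–N(CH₃)₃⁺ loses NR'₃: pKₐ(R'₃NH⁺) ≈ 10.7

CH₃CH₂–N(CH₃)₃⁺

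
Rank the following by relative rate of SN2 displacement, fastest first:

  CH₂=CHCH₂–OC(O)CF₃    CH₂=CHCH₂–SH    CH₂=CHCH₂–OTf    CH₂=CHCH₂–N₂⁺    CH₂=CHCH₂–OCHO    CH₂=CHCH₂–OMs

CH₂=CHCH₂–N₂⁺ > CH₂=CHCH₂–OTf > CH₂=CHCH₂–OMs > CH₂=CHCH₂–OC(O)CF₃ > CH₂=CHCH₂–OCHO > CH₂=CHCH₂–SH

The skeletons are identical, so relative rate is governed entirely by leaving-group ability.
The more stable X⁻ (or X) is on its own — i.e. the weaker a base it is — the better a leaving group it makes.
CH₂=CHCH₂–N₂⁺ loses N₂: no meaningful conjugate acid; N₂ departs as an exceptionally stable neutral molecule
CH₂=CHCH₂–OTf loses OTf⁻: pKₐ(CF₃SO₃H (triflic acid)) ≈ -14
CH₂=CHCH₂–OMs loses OMs⁻: pKₐ(CH₃SO₃H (MsOH)) ≈ -1.9
CH₂=CHCH₂–OC(O)CF₃ loses CF₃COO⁻: pKₐ(CF₃COOH) ≈ 0.2
CH₂=CHCH₂–OCHO loses HCOO⁻: pKₐ(HCOOH) ≈ 3.8
CH₂=CHCH₂–SH loses HS⁻: pKₐ(H₂S) ≈ 7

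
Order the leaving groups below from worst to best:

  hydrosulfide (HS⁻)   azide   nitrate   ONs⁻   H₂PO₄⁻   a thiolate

The more stable X⁻ (or X) is on its own — i.e. the weaker a base it is — the better a leaving group it makes.
ONs⁻: pKₐ(p-O₂NC₆H₄SO₃H) ≈ -3.5
nitrate: pKₐ(HNO₃) ≈ -1.3
H₂PO₄⁻: pKₐ(H₃PO₄) ≈ 2.1
azide: pKₐ(HN₃) ≈ 4.7
hydrosulfide (HS⁻): pKₐ(H₂S) ≈ 7
a thiolate: pKₐ(RSH (a thiol)) ≈ 10.5
Listed from poorest to best leaving group as asked.

a thiolate < hydrosulfide (HS⁻) < azide < H₂PO₄⁻ < nitrate < ONs⁻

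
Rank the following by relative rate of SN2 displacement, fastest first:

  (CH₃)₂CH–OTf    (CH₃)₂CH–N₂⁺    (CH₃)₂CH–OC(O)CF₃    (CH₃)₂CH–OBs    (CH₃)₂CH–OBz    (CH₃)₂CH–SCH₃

Identical carbon frameworks mean the comparison reduces to leaving-group quality.
Rank by basicity of the departing species: weakest base leaves most easily.
(CH₃)₂CH–N₂⁺ loses N₂: no meaningful conjugate acid; N₂ departs as an exceptionally stable neutral molecule
(CH₃)₂CH–OTf loses OTf⁻: pKₐ(CF₃SO₃H (triflic acid)) ≈ -14
(CH₃)₂CH–OBs loses OBs⁻: pKₐ(p-BrC₆H₄SO₃H) ≈ -2.8
(CH₃)₂CH–OC(O)CF₃ loses CF₃COO⁻: pKₐ(CF₃COOH) ≈ 0.2
(CH₃)₂CH–OBz loses PhCOO⁻: pKₐ(C₆H₅COOH) ≈ 4.2
(CH₃)₂CH–SCH₃ loses RS⁻: pKₐ(RSH (a thiol)) ≈ 10.5

(CH₃)₂CH–N₂⁺ > (CH₃)₂CH–OTf > (CH₃)₂CH–OBs > (CH₃)₂CH–OC(O)CF₃ > (CH₃)₂CH–OBz > (CH₃)₂CH–SCH₃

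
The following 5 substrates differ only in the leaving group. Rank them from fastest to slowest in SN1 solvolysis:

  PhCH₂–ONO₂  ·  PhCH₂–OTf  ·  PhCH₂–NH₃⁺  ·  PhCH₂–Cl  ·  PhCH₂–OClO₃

PhCH₂–OTf > PhCH₂–OClO₃ > PhCH₂–Cl > PhCH₂–ONO₂ > PhCH₂–NH₃⁺

Identical carbon frameworks mean the comparison reduces to leaving-group quality.
Leaving-group ability tracks the stability of the departed species; conjugate-acid pKₐ is the usual yardstick (lower pKₐ → better LG).
PhCH₂–OTf loses OTf⁻: pKₐ(CF₃SO₃H (triflic acid)) ≈ -14
PhCH₂–OClO₃ loses ClO₄⁻: pKₐ(HClO₄) ≈ -10
PhCH₂–Cl loses Cl⁻: pKₐ(HCl) ≈ -7
PhCH₂–ONO₂ loses NO₃⁻: pKₐ(HNO₃) ≈ -1.3
PhCH₂–NH₃⁺ loses NH₃: pKₐ(NH₄⁺) ≈ 9.2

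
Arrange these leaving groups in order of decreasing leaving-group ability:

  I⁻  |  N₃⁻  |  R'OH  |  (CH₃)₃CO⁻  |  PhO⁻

I⁻ > R'OH > N₃⁻ > PhO⁻ > (CH₃)₃CO⁻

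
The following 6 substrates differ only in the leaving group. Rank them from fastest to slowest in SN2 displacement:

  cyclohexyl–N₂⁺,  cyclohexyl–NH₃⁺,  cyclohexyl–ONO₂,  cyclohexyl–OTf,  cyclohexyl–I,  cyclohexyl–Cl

cyclohexyl–N₂⁺ > cyclohexyl–OTf > cyclohexyl–I > cyclohexyl–Cl > cyclohexyl–ONO₂ > cyclohexyl–NH₃⁺

With the same alkyl group throughout, only the leaving group differentiates the rates.
Leaving-group ability tracks the stability of the departed species; conjugate-acid pKₐ is the usual yardstick (lower pKₐ → better LG).
cyclohexyl–N₂⁺ loses N₂: no meaningful conjugate acid; N₂ departs as an exceptionally stable neutral molecule
cyclohexyl–OTf loses OTf⁻: pKₐ(CF₃SO₃H (triflic acid)) ≈ -14
cyclohexyl–I loses I⁻: pKₐ(HI) ≈ -10
cyclohexyl–Cl loses Cl⁻: pKₐ(HCl) ≈ -7
cyclohexyl–ONO₂ loses NO₃⁻: pKₐ(HNO₃) ≈ -1.3
cyclohexyl–NH₃⁺ loses NH₃: pKₐ(NH₄⁺) ≈ 9.2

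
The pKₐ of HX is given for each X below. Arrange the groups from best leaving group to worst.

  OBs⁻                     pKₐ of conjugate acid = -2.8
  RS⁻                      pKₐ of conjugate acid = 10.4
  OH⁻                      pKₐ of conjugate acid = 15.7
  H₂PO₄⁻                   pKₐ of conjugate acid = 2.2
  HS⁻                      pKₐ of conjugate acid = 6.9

Lower conjugate-acid pKₐ ⇒ weaker base ⇒ better leaving group.
Sorting by the given values: OBs⁻ (-2.8), H₂PO₄⁻ (2.2), HS⁻ (6.9), RS⁻ (10.4), OH⁻ (15.7).

OBs⁻ > H₂PO₄⁻ > HS⁻ > RS⁻ > OH⁻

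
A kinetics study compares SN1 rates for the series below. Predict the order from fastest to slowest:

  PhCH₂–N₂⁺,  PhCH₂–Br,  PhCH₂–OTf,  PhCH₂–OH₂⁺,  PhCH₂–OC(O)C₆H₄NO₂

Identical carbon frameworks mean the comparison reduces to leaving-group quality.
A good leaving group is a weak base: the lower the pKₐ of its conjugate acid, the more readily it departs.
PhCH₂–N₂⁺ loses N₂: no meaningful conjugate acid; N₂ departs as an exceptionally stable neutral molecule
PhCH₂–OTf loses OTf⁻: pKₐ(CF₃SO₃H (triflic acid)) ≈ -14
PhCH₂–Br loses Br⁻: pKₐ(HBr) ≈ -9
PhCH₂–OH₂⁺ loses H₂O: pKₐ(H₃O⁺) ≈ -1.7
PhCH₂–OC(O)C₆H₄NO₂ loses p-O₂N–C₆H₄–COO⁻: pKₐ(p-nitrobenzoic acid) ≈ 3.4

PhCH₂–N₂⁺ > PhCH₂–OTf > PhCH₂–Br > PhCH₂–OH₂⁺ > PhCH₂–OC(O)C₆H₄NO₂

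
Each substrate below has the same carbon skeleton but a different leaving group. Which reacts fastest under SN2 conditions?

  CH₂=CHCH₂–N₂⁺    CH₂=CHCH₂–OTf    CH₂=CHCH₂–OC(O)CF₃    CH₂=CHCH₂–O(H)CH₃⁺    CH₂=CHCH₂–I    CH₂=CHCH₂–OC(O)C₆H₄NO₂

CH₂=CHCH₂–N₂⁺

Same R in every case — rank the leaving groups.
Rank by basicity of the departing species: weakest base leaves most easily.
CH₂=CHCH₂–N₂⁺ loses N₂: no meaningful conjugate acid; N₂ departs as an exceptionally stable neutral molecule
CH₂=CHCH₂–OTf loses OTf⁻: pKₐ(CF₃SO₃H (triflic acid)) ≈ -14
CH₂=CHCH₂–I loses I⁻: pKₐ(HI) ≈ -10
CH₂=CHCH₂–O(H)CH₃⁺ loses R'OH: pKₐ(R'OH₂⁺) ≈ -2.4
CH₂=CHCH₂–OC(O)CF₃ loses CF₃COO⁻: pKₐ(CF₃COOH) ≈ 0.2
CH₂=CHCH₂–OC(O)C₆H₄NO₂ loses p-O₂N–C₆H₄–COO⁻: pKₐ(p-nitrobenzoic acid) ≈ 3.4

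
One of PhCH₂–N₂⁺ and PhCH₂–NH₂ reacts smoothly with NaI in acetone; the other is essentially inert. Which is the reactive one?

From PhCH₂–NH₂ the departing group would be NH₂⁻ (pKₐ(NH₃) ≈ 38). Extremely strong base; never a leaving group.
From PhCH₂–N₂⁺ the leaving group is N₂ (no meaningful conjugate acid; N₂ departs as an exceptionally stable neutral molecule).
(In practice PhCH₂–N₂⁺ is made from PhCH₂–NH₂ by diazotisation (NaNO₂ / HCl, 0 °C), generating a diazonium salt that expels N₂.)

PhCH₂–N₂⁺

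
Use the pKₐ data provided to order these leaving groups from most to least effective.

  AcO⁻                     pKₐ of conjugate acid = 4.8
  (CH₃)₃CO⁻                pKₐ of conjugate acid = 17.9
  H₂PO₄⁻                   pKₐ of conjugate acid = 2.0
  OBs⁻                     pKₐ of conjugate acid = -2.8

OBs⁻ > H₂PO₄⁻ > AcO⁻ > (CH₃)₃CO⁻

Lower conjugate-acid pKₐ ⇒ weaker base ⇒ better leaving group.
Sorting by the given values: OBs⁻ (-2.8), H₂PO₄⁻ (2.0), AcO⁻ (4.8), (CH₃)₃CO⁻ (17.9).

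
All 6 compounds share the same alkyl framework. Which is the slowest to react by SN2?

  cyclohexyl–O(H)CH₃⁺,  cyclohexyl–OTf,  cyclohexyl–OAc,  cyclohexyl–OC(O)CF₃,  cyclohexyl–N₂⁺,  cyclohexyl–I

Same R in every case — rank the leaving groups.
A good leaving group is a weak base: the lower the pKₐ of its conjugate acid, the more readily it departs.
cyclohexyl–N₂⁺ loses N₂: no meaningful conjugate acid; N₂ departs as an exceptionally stable neutral molecule
cyclohexyl–OTf loses OTf⁻: pKₐ(CF₃SO₃H (triflic acid)) ≈ -14
cyclohexyl–I loses I⁻: pKₐ(HI) ≈ -10
cyclohexyl–O(H)CH₃⁺ loses R'OH: pKₐ(R'OH₂⁺) ≈ -2.4
cyclohexyl–OC(O)CF₃ loses CF₃COO⁻: pKₐ(CF₃COOH) ≈ 0.2
cyclohexyl–OAc loses AcO⁻: pKₐ(CH₃COOH) ≈ 4.8

cyclohexyl–OAc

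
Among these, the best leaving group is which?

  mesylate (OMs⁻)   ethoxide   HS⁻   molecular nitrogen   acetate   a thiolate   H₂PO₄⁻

molecular nitrogen

Rank by basicity of the departing species: weakest base leaves most easily.
molecular nitrogen: no meaningful conjugate acid; N₂ departs as an exceptionally stable neutral molecule
mesylate (OMs⁻): pKₐ(CH₃SO₃H (MsOH)) ≈ -1.9
H₂PO₄⁻: pKₐ(H₃PO₄) ≈ 2.1
acetate: pKₐ(CH₃COOH) ≈ 4.8
HS⁻: pKₐ(H₂S) ≈ 7
a thiolate: pKₐ(RSH (a thiol)) ≈ 10.5
ethoxide: pKₐ(CH₃CH₂OH) ≈ 16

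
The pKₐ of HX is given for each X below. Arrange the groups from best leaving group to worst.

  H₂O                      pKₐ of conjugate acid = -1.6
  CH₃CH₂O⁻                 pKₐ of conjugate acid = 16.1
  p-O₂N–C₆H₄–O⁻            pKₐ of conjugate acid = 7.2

Lower conjugate-acid pKₐ ⇒ weaker base ⇒ better leaving group.
Sorting by the given values: H₂O (-1.6), p-O₂N–C₆H₄–O⁻ (7.2), CH₃CH₂O⁻ (16.1).

H₂O > p-O₂N–C₆H₄–O⁻ > CH₃CH₂O⁻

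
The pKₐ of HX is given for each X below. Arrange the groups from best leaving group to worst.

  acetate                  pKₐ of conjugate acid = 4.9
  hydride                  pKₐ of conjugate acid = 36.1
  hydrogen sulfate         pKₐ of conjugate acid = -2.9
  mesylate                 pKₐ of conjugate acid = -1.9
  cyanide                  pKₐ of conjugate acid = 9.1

Lower conjugate-acid pKₐ ⇒ weaker base ⇒ better leaving group.
Sorting by the given values: hydrogen sulfate (-2.9), mesylate (-1.9), acetate (4.9), cyanide (9.1), hydride (36.1).

hydrogen sulfate > mesylate > acetate > cyanide > hydride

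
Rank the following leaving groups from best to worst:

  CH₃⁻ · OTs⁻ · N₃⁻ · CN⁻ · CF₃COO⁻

Leaving-group ability tracks the stability of the departed species; conjugate-acid pKₐ is the usual yardstick (lower pKₐ → better LG).
OTs⁻: pKₐ(p-CH₃C₆H₄SO₃H (TsOH)) ≈ -2.8
CF₃COO⁻: pKₐ(CF₃COOH) ≈ 0.2
N₃⁻: pKₐ(HN₃) ≈ 4.7 — linear, resonance-stabilised
CN⁻: pKₐ(HCN) ≈ 9.2 — sp carbon stabilises the charge somewhat, but still a poor LG
CH₃⁻: pKₐ(CH₄) ≈ 48 — unstabilised carbanion; the worst conceivable leaving group

OTs⁻ > CF₃COO⁻ > N₃⁻ > CN⁻ > CH₃⁻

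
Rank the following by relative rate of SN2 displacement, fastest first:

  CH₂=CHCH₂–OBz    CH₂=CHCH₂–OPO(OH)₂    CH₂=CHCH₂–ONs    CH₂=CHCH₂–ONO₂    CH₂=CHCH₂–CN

CH₂=CHCH₂–ONs > CH₂=CHCH₂–ONO₂ > CH₂=CHCH₂–OPO(OH)₂ > CH₂=CHCH₂–OBz > CH₂=CHCH₂–CN

With the same alkyl group throughout, only the leaving group differentiates the rates.
A good leaving group is a weak base: the lower the pKₐ of its conjugate acid, the more readily it departs.
CH₂=CHCH₂–ONs loses ONs⁻: pKₐ(p-O₂NC₆H₄SO₃H) ≈ -3.5
CH₂=CHCH₂–ONO₂ loses NO₃⁻: pKₐ(HNO₃) ≈ -1.3
CH₂=CHCH₂–OPO(OH)₂ loses H₂PO₄⁻: pKₐ(H₃PO₄) ≈ 2.1
CH₂=CHCH₂–OBz loses PhCOO⁻: pKₐ(C₆H₅COOH) ≈ 4.2
CH₂=CHCH₂–CN loses CN⁻: pKₐ(HCN) ≈ 9.2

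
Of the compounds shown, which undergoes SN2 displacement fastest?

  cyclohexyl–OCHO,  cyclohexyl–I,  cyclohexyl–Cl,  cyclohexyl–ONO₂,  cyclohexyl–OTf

cyclohexyl–OTf

The skeletons are identical, so relative rate is governed entirely by leaving-group ability.
Leaving-group ability tracks the stability of the departed species; conjugate-acid pKₐ is the usual yardstick (lower pKₐ → better LG).
cyclohexyl–OTf loses OTf⁻: pKₐ(CF₃SO₃H (triflic acid)) ≈ -14
cyclohexyl–I loses I⁻: pKₐ(HI) ≈ -10
cyclohexyl–Cl loses Cl⁻: pKₐ(HCl) ≈ -7
cyclohexyl–ONO₂ loses NO₃⁻: pKₐ(HNO₃) ≈ -1.3
cyclohexyl–OCHO loses HCOO⁻: pKₐ(HCOOH) ≈ 3.8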